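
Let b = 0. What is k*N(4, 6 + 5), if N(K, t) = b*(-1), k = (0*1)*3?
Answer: 0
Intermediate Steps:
k = 0 (k = 0*3 = 0)
N(K, t) = 0 (N(K, t) = 0*(-1) = 0)
k*N(4, 6 + 5) = 0*0 = 0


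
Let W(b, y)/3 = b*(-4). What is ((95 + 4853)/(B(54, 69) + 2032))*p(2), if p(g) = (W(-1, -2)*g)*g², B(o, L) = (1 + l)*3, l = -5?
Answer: 118752/505 ≈ 235.15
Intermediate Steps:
W(b, y) = -12*b (W(b, y) = 3*(b*(-4)) = 3*(-4*b) = -12*b)
B(o, L) = -12 (B(o, L) = (1 - 5)*3 = -4*3 = -12)
p(g) = 12*g³ (p(g) = ((-12*(-1))*g)*g² = (12*g)*g² = 12*g³)
((95 + 4853)/(B(54, 69) + 2032))*p(2) = ((95 + 4853)/(-12 + 2032))*(12*2³) = (4948/2020)*(12*8) = (4948*(1/2020))*96 = (1237/505)*96 = 118752/505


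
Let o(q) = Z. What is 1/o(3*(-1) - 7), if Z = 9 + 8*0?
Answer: ⅑ ≈ 0.11111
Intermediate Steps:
Z = 9 (Z = 9 + 0 = 9)
o(q) = 9
1/o(3*(-1) - 7) = 1/9 = ⅑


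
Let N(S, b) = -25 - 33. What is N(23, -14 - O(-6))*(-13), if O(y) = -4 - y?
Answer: 754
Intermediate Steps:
N(S, b) = -58
N(23, -14 - O(-6))*(-13) = -58*(-13) = 754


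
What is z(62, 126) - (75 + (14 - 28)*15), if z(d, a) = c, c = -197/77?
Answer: 10198/77 ≈ 132.44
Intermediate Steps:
c = -197/77 (c = -197*1/77 = -197/77 ≈ -2.5584)
z(d, a) = -197/77
z(62, 126) - (75 + (14 - 28)*15) = -197/77 - (75 + (14 - 28)*15) = -197/77 - (75 - 14*15) = -197/77 - (75 - 210) = -197/77 - 1*(-135) = -197/77 + 135 = 10198/77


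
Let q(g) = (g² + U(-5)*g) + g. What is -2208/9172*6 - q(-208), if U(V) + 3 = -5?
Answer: -102546272/2293 ≈ -44721.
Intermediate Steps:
U(V) = -8 (U(V) = -3 - 5 = -8)
q(g) = g² - 7*g (q(g) = (g² - 8*g) + g = g² - 7*g)
-2208/9172*6 - q(-208) = -2208/9172*6 - (-208)*(-7 - 208) = -2208*1/9172*6 - (-208)*(-215) = -552/2293*6 - 1*44720 = -3312/2293 - 44720 = -102546272/2293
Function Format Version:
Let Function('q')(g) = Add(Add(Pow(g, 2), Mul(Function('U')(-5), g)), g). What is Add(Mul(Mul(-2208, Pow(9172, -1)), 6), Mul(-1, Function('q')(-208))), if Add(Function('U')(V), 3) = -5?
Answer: Rational(-102546272, 2293) ≈ -44721.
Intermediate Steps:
Function('U')(V) = -8 (Function('U')(V) = Add(-3, -5) = -8)
Function('q')(g) = Add(Pow(g, 2), Mul(-7, g)) (Function('q')(g) = Add(Add(Pow(g, 2), Mul(-8, g)), g) = Add(Pow(g, 2), Mul(-7, g)))
Add(Mul(Mul(-2208, Pow(9172, -1)), 6), Mul(-1, Function('q')(-208))) = Add(Mul(Mul(-2208, Pow(9172, -1)), 6), Mul(-1, Mul(-208, Add(-7, -208)))) = Add(Mul(Mul(-2208, Rational(1, 9172)), 6), Mul(-1, Mul(-208, -215))) = Add(Mul(Rational(-552, 2293), 6), Mul(-1, 44720)) = Add(Rational(-3312, 2293), -44720) = Rational(-102546272, 2293)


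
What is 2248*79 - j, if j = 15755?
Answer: 161837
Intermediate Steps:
2248*79 - j = 2248*79 - 1*15755 = 177592 - 15755 = 161837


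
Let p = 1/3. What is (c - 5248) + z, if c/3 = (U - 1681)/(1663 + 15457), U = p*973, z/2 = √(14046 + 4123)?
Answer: -8984983/1712 + 2*√18169 ≈ -4978.7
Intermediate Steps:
p = ⅓ ≈ 0.33333
z = 2*√18169 (z = 2*√(14046 + 4123) = 2*√18169 ≈ 269.58)
U = 973/3 (U = (⅓)*973 = 973/3 ≈ 324.33)
c = -407/1712 (c = 3*((973/3 - 1681)/(1663 + 15457)) = 3*(-4070/3/17120) = 3*(-4070/3*1/17120) = 3*(-407/5136) = -407/1712 ≈ -0.23773)
(c - 5248) + z = (-407/1712 - 5248) + 2*√18169 = -8984983/1712 + 2*√18169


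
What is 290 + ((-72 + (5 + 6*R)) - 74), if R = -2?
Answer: 137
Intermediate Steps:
290 + ((-72 + (5 + 6*R)) - 74) = 290 + ((-72 + (5 + 6*(-2))) - 74) = 290 + ((-72 + (5 - 12)) - 74) = 290 + ((-72 - 7) - 74) = 290 + (-79 - 74) = 290 - 153 = 137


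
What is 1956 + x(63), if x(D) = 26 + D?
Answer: 2045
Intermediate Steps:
1956 + x(63) = 1956 + (26 + 63) = 1956 + 89 = 2045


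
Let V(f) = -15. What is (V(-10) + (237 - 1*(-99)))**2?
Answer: 103041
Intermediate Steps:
(V(-10) + (237 - 1*(-99)))**2 = (-15 + (237 - 1*(-99)))**2 = (-15 + (237 + 99))**2 = (-15 + 336)**2 = 321**2 = 103041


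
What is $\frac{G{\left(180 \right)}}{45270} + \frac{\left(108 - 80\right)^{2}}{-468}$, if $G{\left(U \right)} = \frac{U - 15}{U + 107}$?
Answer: $- \frac{56589083}{33780474} \approx -1.6752$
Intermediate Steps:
$G{\left(U \right)} = \frac{-15 + U}{107 + U}$
$\frac{G{\left(180 \right)}}{45270} + \frac{\left(108 - 80\right)^{2}}{-468} = \frac{\frac{1}{107 + 180} \left(-15 + 180\right)}{45270} + \frac{\left(108 - 80\right)^{2}}{-468} = \frac{1}{287} \cdot 165 \cdot \frac{1}{45270} + 28^{2} \left(- \frac{1}{468}\right) = \frac{1}{287} \cdot 165 \cdot \frac{1}{45270} + 784 \left(- \frac{1}{468}\right) = \frac{165}{287} \cdot \frac{1}{45270} - \frac{196}{117} = \frac{11}{866166} - \frac{196}{117} = - \frac{56589083}{33780474}$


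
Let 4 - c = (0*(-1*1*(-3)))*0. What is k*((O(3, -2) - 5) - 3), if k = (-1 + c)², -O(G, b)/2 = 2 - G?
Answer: -54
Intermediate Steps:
O(G, b) = -4 + 2*G (O(G, b) = -2*(2 - G) = -4 + 2*G)
c = 4 (c = 4 - 0*(-1*1*(-3))*0 = 4 - 0*(-1*(-3))*0 = 4 - 0*3*0 = 4 - 0*0 = 4 - 1*0 = 4 + 0 = 4)
k = 9 (k = (-1 + 4)² = 3² = 9)
k*((O(3, -2) - 5) - 3) = 9*(((-4 + 2*3) - 5) - 3) = 9*(((-4 + 6) - 5) - 3) = 9*((2 - 5) - 3) = 9*(-3 - 3) = 9*(-6) = -54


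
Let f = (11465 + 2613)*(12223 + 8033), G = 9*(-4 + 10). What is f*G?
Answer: 15398854272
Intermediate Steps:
G = 54 (G = 9*6 = 54)
f = 285163968 (f = 14078*20256 = 285163968)
f*G = 285163968*54 = 15398854272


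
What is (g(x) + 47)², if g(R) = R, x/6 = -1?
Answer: 1681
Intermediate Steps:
x = -6 (x = 6*(-1) = -6)
(g(x) + 47)² = (-6 + 47)² = 41² = 1681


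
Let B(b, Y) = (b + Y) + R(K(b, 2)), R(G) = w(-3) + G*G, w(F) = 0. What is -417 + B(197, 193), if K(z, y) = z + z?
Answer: 155209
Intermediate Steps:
K(z, y) = 2*z
R(G) = G² (R(G) = 0 + G*G = 0 + G² = G²)
B(b, Y) = Y + b + 4*b² (B(b, Y) = (b + Y) + (2*b)² = (Y + b) + 4*b² = Y + b + 4*b²)
-417 + B(197, 193) = -417 + (193 + 197 + 4*197²) = -417 + (193 + 197 + 4*38809) = -417 + (193 + 197 + 155236) = -417 + 155626 = 155209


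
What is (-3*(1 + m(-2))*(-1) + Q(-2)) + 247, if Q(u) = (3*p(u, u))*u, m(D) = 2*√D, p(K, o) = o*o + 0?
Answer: 226 + 6*I*√2 ≈ 226.0 + 8.4853*I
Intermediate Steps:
p(K, o) = o² (p(K, o) = o² + 0 = o²)
Q(u) = 3*u³ (Q(u) = (3*u²)*u = 3*u³)
(-3*(1 + m(-2))*(-1) + Q(-2)) + 247 = (-3*(1 + 2*√(-2))*(-1) + 3*(-2)³) + 247 = (-3*(1 + 2*(I*√2))*(-1) + 3*(-8)) + 247 = (-3*(1 + 2*I*√2)*(-1) - 24) + 247 = ((-3 - 6*I*√2)*(-1) - 24) + 247 = ((3 + 6*I*√2) - 24) + 247 = (-21 + 6*I*√2) + 247 = 226 + 6*I*√2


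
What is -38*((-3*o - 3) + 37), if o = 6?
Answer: -608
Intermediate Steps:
-38*((-3*o - 3) + 37) = -38*((-3*6 - 3) + 37) = -38*((-18 - 3) + 37) = -38*(-21 + 37) = -38*16 = -608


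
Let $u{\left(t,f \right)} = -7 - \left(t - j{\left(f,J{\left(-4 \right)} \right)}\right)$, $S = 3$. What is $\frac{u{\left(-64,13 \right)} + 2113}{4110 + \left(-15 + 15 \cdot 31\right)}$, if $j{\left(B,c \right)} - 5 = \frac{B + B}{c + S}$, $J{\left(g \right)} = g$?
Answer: $\frac{2149}{4560} \approx 0.47127$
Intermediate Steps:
$j{\left(B,c \right)} = 5 + \frac{2 B}{3 + c}$ ($j{\left(B,c \right)} = 5 + \frac{B + B}{c + 3} = 5 + \frac{2 B}{3 + c}$)
$u{\left(t,f \right)} = -2 - t - 2 f$ ($u{\left(t,f \right)} = -7 - \left(t - \frac{15 + 2 f + 5 \left(-4\right)}{3 - 4}\right) = -7 - \left(t - \frac{15 + 2 f - 20}{-1}\right) = -7 - \left(-5 + t + 2 f\right) = -2 - t - 2 f$)
$\frac{u{\left(-64,13 \right)} + 2113}{4110 + \left(-15 + 15 \cdot 31\right)} = \frac{\left(-2 - -64 - 26\right) + 2113}{4110 + \left(-15 + 15 \cdot 31\right)} = \frac{\left(-2 + 64 - 26\right) + 2113}{4110 + \left(-15 + 465\right)} = \frac{36 + 2113}{4110 + 450} = \frac{2149}{4560}$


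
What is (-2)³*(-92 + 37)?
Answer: 440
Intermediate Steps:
(-2)³*(-92 + 37) = -8*(-55) = 440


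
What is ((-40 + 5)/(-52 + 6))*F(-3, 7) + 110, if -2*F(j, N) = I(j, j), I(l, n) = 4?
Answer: 2495/23 ≈ 108.48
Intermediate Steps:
F(j, N) = -2 (F(j, N) = -1/2*4 = -2)
((-40 + 5)/(-52 + 6))*F(-3, 7) + 110 = ((-40 + 5)/(-52 + 6))*(-2) + 110 = -35/(-46)*(-2) + 110 = -35*(-1/46)*(-2) + 110 = (35/46)*(-2) + 110 = -35/23 + 110 = 2495/23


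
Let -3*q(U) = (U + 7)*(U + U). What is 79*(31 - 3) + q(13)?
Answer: 6116/3 ≈ 2038.7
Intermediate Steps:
q(U) = -2*U*(7 + U)/3 (q(U) = -(U + 7)*(U + U)/3 = -(7 + U)*2*U/3 = -2*U*(7 + U)/3)
79*(31 - 3) + q(13) = 79*(31 - 3) - ⅔*13*(7 + 13) = 79*28 - ⅔*13*20 = 2212 - 520/3 = 6116/3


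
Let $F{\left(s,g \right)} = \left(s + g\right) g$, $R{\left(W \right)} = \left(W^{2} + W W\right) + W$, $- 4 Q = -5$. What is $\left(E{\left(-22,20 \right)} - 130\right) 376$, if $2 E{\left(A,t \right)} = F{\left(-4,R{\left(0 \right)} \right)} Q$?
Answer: $-48880$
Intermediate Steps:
$Q = \frac{5}{4}$ ($Q = \left(- \frac{1}{4}\right) \left(-5\right) = \frac{5}{4} \approx 1.25$)
$R{\left(W \right)} = W + 2 W^{2}$ ($R{\left(W \right)} = \left(W^{2} + W^{2}\right) + W = 2 W^{2} + W = W + 2 W^{2}$)
$F{\left(s,g \right)} = g \left(g + s\right)$ ($F{\left(s,g \right)} = \left(g + s\right) g = g \left(g + s\right)$)
$E{\left(A,t \right)} = 0$ ($E{\left(A,t \right)} = \frac{0 \left(1 + 2 \cdot 0\right) \left(0 \left(1 + 2 \cdot 0\right) - 4\right) \frac{5}{4}}{2} = \frac{0 \left(1 + 0\right) \left(0 \left(1 + 0\right) - 4\right) \frac{5}{4}}{2} = \frac{0 \cdot 1 \left(0 \cdot 1 - 4\right) \frac{5}{4}}{2} = \frac{0 \left(0 - 4\right) \frac{5}{4}}{2} = \frac{0 \left(-4\right) \frac{5}{4}}{2} = \frac{0 \cdot \frac{5}{4}}{2} = \frac{1}{2} \cdot 0 = 0$)
$\left(E{\left(-22,20 \right)} - 130\right) 376 = \left(0 - 130\right) 376 = \left(-130\right) 376 = -48880$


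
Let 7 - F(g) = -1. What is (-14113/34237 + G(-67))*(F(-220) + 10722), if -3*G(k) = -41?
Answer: 14607585940/102711 ≈ 1.4222e+5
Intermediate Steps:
G(k) = 41/3 (G(k) = -1/3*(-41) = 41/3)
F(g) = 8 (F(g) = 7 - 1*(-1) = 7 + 1 = 8)
(-14113/34237 + G(-67))*(F(-220) + 10722) = (-14113/34237 + 41/3)*(8 + 10722) = (-14113*1/34237 + 41/3)*10730 = (-14113/34237 + 41/3)*10730 = (1361378/102711)*10730 = 14607585940/102711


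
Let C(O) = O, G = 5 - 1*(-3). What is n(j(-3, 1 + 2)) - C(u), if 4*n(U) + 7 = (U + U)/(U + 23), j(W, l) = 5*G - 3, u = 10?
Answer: -1373/120 ≈ -11.442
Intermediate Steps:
G = 8 (G = 5 + 3 = 8)
j(W, l) = 37 (j(W, l) = 5*8 - 3 = 40 - 3 = 37)
n(U) = -7/4 + U/(2*(23 + U)) (n(U) = -7/4 + ((U + U)/(U + 23))/4 = -7/4 + ((2*U)/(23 + U))/4 = -7/4 + (2*U/(23 + U))/4 = -7/4 + U/(2*(23 + U)))
n(j(-3, 1 + 2)) - C(u) = (-161 - 5*37)/(4*(23 + 37)) - 1*10 = (¼)*(-161 - 185)/60 - 10 = (¼)*(1/60)*(-346) - 10 = -173/120 - 10 = -1373/120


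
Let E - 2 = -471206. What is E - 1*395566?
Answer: -866770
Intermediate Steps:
E = -471204 (E = 2 - 471206 = -471204)
E - 1*395566 = -471204 - 1*395566 = -471204 - 395566 = -866770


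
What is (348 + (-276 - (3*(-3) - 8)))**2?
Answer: 7921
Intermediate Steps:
(348 + (-276 - (3*(-3) - 8)))**2 = (348 + (-276 - (-9 - 8)))**2 = (348 + (-276 - 1*(-17)))**2 = (348 + (-276 + 17))**2 = (348 - 259)**2 = 89**2 = 7921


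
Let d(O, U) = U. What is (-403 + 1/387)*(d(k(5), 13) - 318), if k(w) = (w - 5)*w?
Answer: 47567800/387 ≈ 1.2291e+5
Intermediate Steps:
k(w) = w*(-5 + w) (k(w) = (-5 + w)*w = w*(-5 + w))
(-403 + 1/387)*(d(k(5), 13) - 318) = (-403 + 1/387)*(13 - 318) = (-403 + 1/387)*(-305) = -155960/387*(-305) = 47567800/387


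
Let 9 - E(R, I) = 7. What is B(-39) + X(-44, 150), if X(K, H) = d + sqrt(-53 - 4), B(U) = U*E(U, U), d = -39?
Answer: -117 + I*sqrt(57) ≈ -117.0 + 7.5498*I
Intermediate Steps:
E(R, I) = 2 (E(R, I) = 9 - 1*7 = 9 - 7 = 2)
B(U) = 2*U (B(U) = U*2 = 2*U)
X(K, H) = -39 + I*sqrt(57) (X(K, H) = -39 + sqrt(-53 - 4) = -39 + sqrt(-57) = -39 + I*sqrt(57))
B(-39) + X(-44, 150) = 2*(-39) + (-39 + I*sqrt(57)) = -78 + (-39 + I*sqrt(57)) = -117 + I*sqrt(57)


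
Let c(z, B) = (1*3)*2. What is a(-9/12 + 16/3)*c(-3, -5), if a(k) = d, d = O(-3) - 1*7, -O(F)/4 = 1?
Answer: -66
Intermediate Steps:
c(z, B) = 6 (c(z, B) = 3*2 = 6)
O(F) = -4 (O(F) = -4*1 = -4)
d = -11 (d = -4 - 1*7 = -4 - 7 = -11)
a(k) = -11
a(-9/12 + 16/3)*c(-3, -5) = -11*6 = -66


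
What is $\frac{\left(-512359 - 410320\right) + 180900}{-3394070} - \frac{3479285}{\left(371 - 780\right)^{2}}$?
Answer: $- \frac{11684851307051}{567763423670} \approx -20.581$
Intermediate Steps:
$\frac{\left(-512359 - 410320\right) + 180900}{-3394070} - \frac{3479285}{\left(371 - 780\right)^{2}} = \left(-922679 + 180900\right) \left(- \frac{1}{3394070}\right) - \frac{3479285}{\left(-409\right)^{2}} = \left(-741779\right) \left(- \frac{1}{3394070}\right) - \frac{3479285}{167281} = \frac{741779}{3394070} - \frac{3479285}{167281} = - \frac{11684851307051}{567763423670}$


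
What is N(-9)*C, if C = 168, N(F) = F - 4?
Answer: -2184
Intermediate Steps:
N(F) = -4 + F
N(-9)*C = (-4 - 9)*168 = -13*168 = -2184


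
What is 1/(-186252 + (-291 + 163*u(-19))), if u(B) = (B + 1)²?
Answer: -1/133731 ≈ -7.4777e-6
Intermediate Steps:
u(B) = (1 + B)²
1/(-186252 + (-291 + 163*u(-19))) = 1/(-186252 + (-291 + 163*(1 - 19)²)) = 1/(-186252 + (-291 + 163*(-18)²)) = 1/(-186252 + (-291 + 163*324)) = 1/(-186252 + (-291 + 52812)) = 1/(-186252 + 52521) = 1/(-133731) = -1/133731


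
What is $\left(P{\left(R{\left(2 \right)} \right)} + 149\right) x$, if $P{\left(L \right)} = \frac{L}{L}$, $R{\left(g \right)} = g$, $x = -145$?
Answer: $-21750$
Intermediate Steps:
$P{\left(L \right)} = 1$
$\left(P{\left(R{\left(2 \right)} \right)} + 149\right) x = \left(1 + 149\right) \left(-145\right) = 150 \left(-145\right) = -21750$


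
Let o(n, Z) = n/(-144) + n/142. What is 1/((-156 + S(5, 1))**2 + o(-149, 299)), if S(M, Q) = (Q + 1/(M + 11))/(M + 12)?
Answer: 163584/3977788591 ≈ 4.1124e-5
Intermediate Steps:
o(n, Z) = n/10224 (o(n, Z) = n*(-1/144) + n*(1/142) = -n/144 + n/142 = n/10224)
S(M, Q) = (Q + 1/(11 + M))/(12 + M)
1/((-156 + S(5, 1))**2 + o(-149, 299)) = 1/((-156 + (1 + 11*1 + 5*1)/(132 + 5**2 + 23*5))**2 + (1/10224)*(-149)) = 1/((-156 + (1 + 11 + 5)/(132 + 25 + 115))**2 - 149/10224) = 1/((-156 + 17/272)**2 - 149/10224) = 1/((-156 + (1/272)*17)**2 - 149/10224) = 1/((-156 + 1/16)**2 - 149/10224) = 1/((-2495/16)**2 - 149/10224) = 1/(6225025/256 - 149/10224) = 1/(3977788591/163584) = 163584/3977788591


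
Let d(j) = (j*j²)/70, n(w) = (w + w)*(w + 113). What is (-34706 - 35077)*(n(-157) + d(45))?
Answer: -2109928881/2 ≈ -1.0550e+9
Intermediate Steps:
n(w) = 2*w*(113 + w) (n(w) = (2*w)*(113 + w) = 2*w*(113 + w))
d(j) = j³/70 (d(j) = j³*(1/70) = j³/70)
(-34706 - 35077)*(n(-157) + d(45)) = (-34706 - 35077)*(2*(-157)*(113 - 157) + (1/70)*45³) = -69783*(2*(-157)*(-44) + (1/70)*91125) = -69783*(13816 + 18225/14) = -69783*211649/14 = -2109928881/2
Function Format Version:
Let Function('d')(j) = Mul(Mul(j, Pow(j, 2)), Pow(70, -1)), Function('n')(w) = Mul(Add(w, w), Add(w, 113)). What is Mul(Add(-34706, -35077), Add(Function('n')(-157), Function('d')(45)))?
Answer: Rational(-2109928881, 2) ≈ -1.0550e+9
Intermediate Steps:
Function('n')(w) = Mul(2, w, Add(113, w)) (Function('n')(w) = Mul(Mul(2, w), Add(113, w)) = Mul(2, w, Add(113, w)))
Function('d')(j) = Mul(Rational(1, 70), Pow(j, 3)) (Function('d')(j) = Mul(Pow(j, 3), Rational(1, 70)) = Mul(Rational(1, 70), Pow(j, 3)))
Mul(Add(-34706, -35077), Add(Function('n')(-157), Function('d')(45))) = Mul(Add(-34706, -35077), Add(Mul(2, -157, Add(113, -157)), Mul(Rational(1, 70), Pow(45, 3)))) = Mul(-69783, Add(Mul(2, -157, -44), Mul(Rational(1, 70), 91125))) = Mul(-69783, Add(13816, Rational(18225, 14))) = Mul(-69783, Rational(211649, 14)) = Rational(-2109928881, 2)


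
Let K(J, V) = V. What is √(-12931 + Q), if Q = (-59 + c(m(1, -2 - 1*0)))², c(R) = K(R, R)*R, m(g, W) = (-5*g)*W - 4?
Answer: 3*I*√1378 ≈ 111.36*I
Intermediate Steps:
m(g, W) = -4 - 5*W*g (m(g, W) = -5*W*g - 4 = -4 - 5*W*g)
c(R) = R² (c(R) = R*R = R²)
Q = 529 (Q = (-59 + (-4 - 5*(-2 - 1*0)*1)²)² = (-59 + (-4 - 5*(-2 + 0)*1)²)² = (-59 + (-4 - 5*(-2)*1)²)² = (-59 + (-4 + 10)²)² = (-59 + 6²)² = (-59 + 36)² = (-23)² = 529)
√(-12931 + Q) = √(-12931 + 529) = √(-12402) = 3*I*√1378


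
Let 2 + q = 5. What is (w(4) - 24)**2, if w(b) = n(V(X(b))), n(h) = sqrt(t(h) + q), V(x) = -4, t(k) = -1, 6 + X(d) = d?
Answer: (24 - sqrt(2))**2 ≈ 510.12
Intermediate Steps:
q = 3 (q = -2 + 5 = 3)
X(d) = -6 + d
n(h) = sqrt(2) (n(h) = sqrt(-1 + 3) = sqrt(2))
w(b) = sqrt(2)
(w(4) - 24)**2 = (sqrt(2) - 24)**2 = (-24 + sqrt(2))**2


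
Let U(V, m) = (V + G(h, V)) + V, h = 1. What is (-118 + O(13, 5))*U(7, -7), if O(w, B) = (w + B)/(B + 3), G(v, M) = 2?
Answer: -1852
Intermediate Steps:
U(V, m) = 2 + 2*V (U(V, m) = (V + 2) + V = (2 + V) + V = 2 + 2*V)
O(w, B) = (B + w)/(3 + B)
(-118 + O(13, 5))*U(7, -7) = (-118 + (5 + 13)/(3 + 5))*(2 + 2*7) = (-118 + 18/8)*(2 + 14) = (-118 + (⅛)*18)*16 = (-118 + 9/4)*16 = -463/4*16 = -1852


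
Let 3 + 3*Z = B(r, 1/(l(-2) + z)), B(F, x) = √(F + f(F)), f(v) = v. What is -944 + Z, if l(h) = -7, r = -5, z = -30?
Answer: -945 + I*√10/3 ≈ -945.0 + 1.0541*I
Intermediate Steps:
B(F, x) = √2*√F (B(F, x) = √(F + F) = √(2*F) = √2*√F)
Z = -1 + I*√10/3 (Z = -1 + (√2*√(-5))/3 = -1 + (√2*(I*√5))/3 = -1 + (I*√10)/3 = -1 + I*√10/3 ≈ -1.0 + 1.0541*I)
-944 + Z = -944 + (-1 + I*√10/3) = -945 + I*√10/3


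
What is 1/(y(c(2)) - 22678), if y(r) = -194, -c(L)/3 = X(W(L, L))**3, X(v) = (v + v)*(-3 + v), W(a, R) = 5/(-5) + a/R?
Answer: -1/22872 ≈ -4.3722e-5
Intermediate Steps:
W(a, R) = -1 + a/R (W(a, R) = 5*(-1/5) + a/R = -1 + a/R)
X(v) = 2*v*(-3 + v) (X(v) = (2*v)*(-3 + v) = 2*v*(-3 + v))
c(L) = 0 (c(L) = -3*8*(-3 + (L - L)/L)**3*(L - L)**3/L**3 = -3*(2*(0/L)*(-3 + 0/L))**3 = -3*(2*0*(-3 + 0))**3 = -3*(2*0*(-3))**3 = -3*0**3 = -3*0 = 0)
1/(y(c(2)) - 22678) = 1/(-194 - 22678) = 1/(-22872) = -1/22872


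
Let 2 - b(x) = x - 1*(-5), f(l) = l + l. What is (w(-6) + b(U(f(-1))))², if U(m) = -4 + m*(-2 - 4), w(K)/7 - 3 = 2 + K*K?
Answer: 76176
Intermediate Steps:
w(K) = 35 + 7*K² (w(K) = 21 + 7*(2 + K*K) = 21 + 7*(2 + K²) = 21 + (14 + 7*K²) = 35 + 7*K²)
f(l) = 2*l
U(m) = -4 - 6*m (U(m) = -4 + m*(-6) = -4 - 6*m)
b(x) = -3 - x (b(x) = 2 - (x - 1*(-5)) = 2 - (x + 5) = 2 - (5 + x) = 2 + (-5 - x) = -3 - x)
(w(-6) + b(U(f(-1))))² = ((35 + 7*(-6)²) + (-3 - (-4 - 12*(-1))))² = ((35 + 7*36) + (-3 - (-4 - 6*(-2))))² = ((35 + 252) + (-3 - (-4 + 12)))² = (287 + (-3 - 1*8))² = (287 + (-3 - 8))² = (287 - 11)² = 276² = 76176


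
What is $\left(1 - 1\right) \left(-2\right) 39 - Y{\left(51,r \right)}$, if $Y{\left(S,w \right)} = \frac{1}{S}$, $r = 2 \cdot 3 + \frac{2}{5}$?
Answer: $- \frac{1}{51} \approx -0.019608$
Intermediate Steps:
$r = \frac{32}{5}$ ($r = 6 + 2 \cdot \frac{1}{5} = 6 + \frac{2}{5} = \frac{32}{5} \approx 6.4$)
$\left(1 - 1\right) \left(-2\right) 39 - Y{\left(51,r \right)} = \left(1 - 1\right) \left(-2\right) 39 - \frac{1}{51} = 0 \left(-2\right) 39 - \frac{1}{51} = 0 \cdot 39 - \frac{1}{51} = 0 - \frac{1}{51} = - \frac{1}{51}$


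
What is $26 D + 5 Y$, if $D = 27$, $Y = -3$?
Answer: $687$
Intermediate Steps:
$26 D + 5 Y = 26 \cdot 27 + 5 \left(-3\right) = 702 - 15 = 687$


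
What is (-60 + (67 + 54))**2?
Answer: 3721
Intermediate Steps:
(-60 + (67 + 54))**2 = (-60 + 121)**2 = 61**2 = 3721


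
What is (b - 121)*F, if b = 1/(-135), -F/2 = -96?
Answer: -1045504/45 ≈ -23233.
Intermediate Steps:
F = 192 (F = -2*(-96) = 192)
b = -1/135 ≈ -0.0074074
(b - 121)*F = (-1/135 - 121)*192 = -16336/135*192 = -1045504/45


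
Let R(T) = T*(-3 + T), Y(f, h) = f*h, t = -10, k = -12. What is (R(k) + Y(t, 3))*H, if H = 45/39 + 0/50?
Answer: 2250/13 ≈ 173.08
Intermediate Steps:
H = 15/13 (H = 45*(1/39) + 0*(1/50) = 15/13 + 0 = 15/13 ≈ 1.1538)
(R(k) + Y(t, 3))*H = (-12*(-3 - 12) - 10*3)*(15/13) = (-12*(-15) - 30)*(15/13) = (180 - 30)*(15/13) = 150*(15/13) = 2250/13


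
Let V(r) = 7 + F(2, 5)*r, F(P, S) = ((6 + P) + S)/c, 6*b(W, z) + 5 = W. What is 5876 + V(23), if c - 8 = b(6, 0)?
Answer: 290061/49 ≈ 5919.6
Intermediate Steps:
b(W, z) = -5/6 + W/6
c = 49/6 (c = 8 + (-5/6 + (1/6)*6) = 8 + (-5/6 + 1) = 8 + 1/6 = 49/6 ≈ 8.1667)
F(P, S) = 36/49 + 6*P/49 + 6*S/49 (F(P, S) = ((6 + P) + S)/(49/6) = (6 + P + S)*(6/49) = 36/49 + 6*P/49 + 6*S/49)
V(r) = 7 + 78*r/49 (V(r) = 7 + (36/49 + (6/49)*2 + (6/49)*5)*r = 7 + (36/49 + 12/49 + 30/49)*r = 7 + 78*r/49)
5876 + V(23) = 5876 + (7 + (78/49)*23) = 5876 + (7 + 1794/49) = 5876 + 2137/49 = 290061/49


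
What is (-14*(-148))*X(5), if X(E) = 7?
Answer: 14504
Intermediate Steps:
(-14*(-148))*X(5) = -14*(-148)*7 = 2072*7 = 14504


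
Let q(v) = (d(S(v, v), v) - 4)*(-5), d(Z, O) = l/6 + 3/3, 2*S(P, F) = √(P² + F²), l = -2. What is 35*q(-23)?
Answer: 1750/3 ≈ 583.33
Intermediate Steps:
S(P, F) = √(F² + P²)/2 (S(P, F) = √(P² + F²)/2 = √(F² + P²)/2)
d(Z, O) = ⅔ (d(Z, O) = -2/6 + 3/3 = -2*⅙ + 3*(⅓) = -⅓ + 1 = ⅔)
q(v) = 50/3 (q(v) = (⅔ - 4)*(-5) = -10/3*(-5) = 50/3)
35*q(-23) = 35*(50/3) = 1750/3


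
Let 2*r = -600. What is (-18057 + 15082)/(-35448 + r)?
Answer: 2975/35748 ≈ 0.083221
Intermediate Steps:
r = -300 (r = (½)*(-600) = -300)
(-18057 + 15082)/(-35448 + r) = (-18057 + 15082)/(-35448 - 300) = -2975/(-35748) = -2975*(-1/35748) = 2975/35748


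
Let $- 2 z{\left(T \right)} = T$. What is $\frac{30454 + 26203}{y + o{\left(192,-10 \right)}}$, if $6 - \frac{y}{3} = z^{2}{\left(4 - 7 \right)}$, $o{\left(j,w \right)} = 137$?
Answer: $\frac{226628}{593} \approx 382.17$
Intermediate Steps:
$z{\left(T \right)} = - \frac{T}{2}$
$y = \frac{45}{4}$ ($y = 18 - 3 \left(- \frac{4 - 7}{2}\right)^{2} = 18 - 3 \left(\left(- \frac{1}{2}\right) \left(-3\right)\right)^{2} = 18 - 3 \left(\frac{3}{2}\right)^{2} = 18 - \frac{27}{4} = \frac{45}{4} \approx 11.25$)
$\frac{30454 + 26203}{y + o{\left(192,-10 \right)}} = \frac{30454 + 26203}{\frac{45}{4} + 137} = \frac{56657}{\frac{593}{4}} = 56657 \cdot \frac{4}{593} = \frac{226628}{593}$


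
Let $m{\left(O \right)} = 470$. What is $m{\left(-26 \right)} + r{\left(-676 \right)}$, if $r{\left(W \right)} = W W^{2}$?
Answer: $-308915306$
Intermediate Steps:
$r{\left(W \right)} = W^{3}$
$m{\left(-26 \right)} + r{\left(-676 \right)} = 470 + \left(-676\right)^{3} = 470 - 308915776 = -308915306$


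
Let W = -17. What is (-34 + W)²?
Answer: 2601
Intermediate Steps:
(-34 + W)² = (-34 - 17)² = (-51)² = 2601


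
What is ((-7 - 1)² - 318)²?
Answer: 64516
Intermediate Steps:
((-7 - 1)² - 318)² = ((-8)² - 318)² = (64 - 318)² = (-254)² = 64516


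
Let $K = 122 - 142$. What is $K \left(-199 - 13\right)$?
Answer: $4240$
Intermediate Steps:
$K = -20$ ($K = 122 - 142 = -20$)
$K \left(-199 - 13\right) = - 20 \left(-199 - 13\right) = \left(-20\right) \left(-212\right) = 4240$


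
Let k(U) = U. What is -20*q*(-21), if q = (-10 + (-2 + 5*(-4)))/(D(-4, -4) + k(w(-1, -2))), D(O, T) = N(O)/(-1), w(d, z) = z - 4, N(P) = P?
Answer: 6720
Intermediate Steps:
w(d, z) = -4 + z
D(O, T) = -O (D(O, T) = O/(-1) = O*(-1) = -O)
q = 16 (q = (-10 + (-2 + 5*(-4)))/(-1*(-4) + (-4 - 2)) = (-10 + (-2 - 20))/(4 - 6) = (-10 - 22)/(-2) = -32*(-1/2) = 16)
-20*q*(-21) = -20*16*(-21) = -320*(-21) = 6720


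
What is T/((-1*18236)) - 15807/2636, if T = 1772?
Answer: -73231861/12017524 ≈ -6.0938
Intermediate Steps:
T/((-1*18236)) - 15807/2636 = 1772/((-1*18236)) - 15807/2636 = 1772/(-18236) - 15807*1/2636 = 1772*(-1/18236) - 15807/2636 = -443/4559 - 15807/2636 = -73231861/12017524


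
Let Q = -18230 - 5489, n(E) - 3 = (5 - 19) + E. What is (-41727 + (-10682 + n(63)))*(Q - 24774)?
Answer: 2538948001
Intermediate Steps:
n(E) = -11 + E (n(E) = 3 + ((5 - 19) + E) = 3 + (-14 + E) = -11 + E)
Q = -23719
(-41727 + (-10682 + n(63)))*(Q - 24774) = (-41727 + (-10682 + (-11 + 63)))*(-23719 - 24774) = (-41727 + (-10682 + 52))*(-48493) = (-41727 - 10630)*(-48493) = -52357*(-48493) = 2538948001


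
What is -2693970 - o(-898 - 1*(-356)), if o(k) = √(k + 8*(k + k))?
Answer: -2693970 - I*√9214 ≈ -2.694e+6 - 95.99*I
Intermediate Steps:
o(k) = √17*√k (o(k) = √(k + 8*(2*k)) = √(k + 16*k) = √(17*k) = √17*√k)
-2693970 - o(-898 - 1*(-356)) = -2693970 - √17*√(-898 - 1*(-356)) = -2693970 - √17*√(-898 + 356) = -2693970 - √17*√(-542) = -2693970 - √17*I*√542 = -2693970 - I*√9214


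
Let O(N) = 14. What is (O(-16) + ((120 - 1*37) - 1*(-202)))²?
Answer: 89401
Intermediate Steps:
(O(-16) + ((120 - 1*37) - 1*(-202)))² = (14 + ((120 - 1*37) - 1*(-202)))² = (14 + ((120 - 37) + 202))² = (14 + (83 + 202))² = (14 + 285)² = 299² = 89401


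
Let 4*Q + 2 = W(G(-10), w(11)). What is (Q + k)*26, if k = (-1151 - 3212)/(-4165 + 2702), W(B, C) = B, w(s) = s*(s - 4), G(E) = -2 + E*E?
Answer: 1026350/1463 ≈ 701.54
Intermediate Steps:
G(E) = -2 + E**2
w(s) = s*(-4 + s)
k = 4363/1463 (k = -4363/(-1463) = -4363*(-1/1463) = 4363/1463 ≈ 2.9822)
Q = 24 (Q = -1/2 + (-2 + (-10)**2)/4 = -1/2 + (-2 + 100)/4 = -1/2 + (1/4)*98 = -1/2 + 49/2 = 24)
(Q + k)*26 = (24 + 4363/1463)*26 = (39475/1463)*26 = 1026350/1463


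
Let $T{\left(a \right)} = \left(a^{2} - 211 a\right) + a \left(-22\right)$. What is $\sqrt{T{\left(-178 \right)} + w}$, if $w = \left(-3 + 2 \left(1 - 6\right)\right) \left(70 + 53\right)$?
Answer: $3 \sqrt{7951} \approx 267.5$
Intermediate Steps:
$w = -1599$ ($w = \left(-3 + 2 \left(1 - 6\right)\right) 123 = \left(-3 + 2 \left(-5\right)\right) 123 = \left(-3 - 10\right) 123 = \left(-13\right) 123 = -1599$)
$T{\left(a \right)} = a^{2} - 233 a$ ($T{\left(a \right)} = \left(a^{2} - 211 a\right) - 22 a = a^{2} - 233 a$)
$\sqrt{T{\left(-178 \right)} + w} = \sqrt{- 178 \left(-233 - 178\right) - 1599} = \sqrt{\left(-178\right) \left(-411\right) - 1599} = \sqrt{73158 - 1599} = \sqrt{71559} = 3 \sqrt{7951}$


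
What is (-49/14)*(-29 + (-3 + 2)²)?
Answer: 98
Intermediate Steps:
(-49/14)*(-29 + (-3 + 2)²) = (-49*1/14)*(-29 + (-1)²) = -7*(-29 + 1)/2 = -7/2*(-28) = 98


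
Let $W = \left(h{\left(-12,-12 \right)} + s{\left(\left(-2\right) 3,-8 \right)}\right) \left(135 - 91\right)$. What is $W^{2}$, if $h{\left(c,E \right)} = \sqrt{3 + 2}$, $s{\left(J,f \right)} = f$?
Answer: $133584 - 30976 \sqrt{5} \approx 64320.0$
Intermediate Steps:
$h{\left(c,E \right)} = \sqrt{5}$
$W = -352 + 44 \sqrt{5}$ ($W = \left(\sqrt{5} - 8\right) \left(135 - 91\right) = \left(-8 + \sqrt{5}\right) 44 = -352 + 44 \sqrt{5} \approx -253.61$)
$W^{2} = \left(-352 + 44 \sqrt{5}\right)^{2}$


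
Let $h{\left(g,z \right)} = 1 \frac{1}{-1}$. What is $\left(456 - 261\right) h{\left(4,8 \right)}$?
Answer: $-195$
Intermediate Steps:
$h{\left(g,z \right)} = -1$ ($h{\left(g,z \right)} = 1 \left(-1\right) = -1$)
$\left(456 - 261\right) h{\left(4,8 \right)} = \left(456 - 261\right) \left(-1\right) = 195 \left(-1\right) = -195$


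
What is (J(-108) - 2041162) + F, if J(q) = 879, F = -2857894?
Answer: -4898177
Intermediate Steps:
(J(-108) - 2041162) + F = (879 - 2041162) - 2857894 = -2040283 - 2857894 = -4898177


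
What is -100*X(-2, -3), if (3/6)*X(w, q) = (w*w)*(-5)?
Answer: 4000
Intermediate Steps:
X(w, q) = -10*w² (X(w, q) = 2*((w*w)*(-5)) = 2*(w²*(-5)) = 2*(-5*w²) = -10*w²)
-100*X(-2, -3) = -(-1000)*(-2)² = -(-1000)*4 = -100*(-40) = 4000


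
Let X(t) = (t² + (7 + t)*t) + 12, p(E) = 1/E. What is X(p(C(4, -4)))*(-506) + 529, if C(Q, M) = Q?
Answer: -25967/4 ≈ -6491.8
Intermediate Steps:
p(E) = 1/E
X(t) = 12 + t² + t*(7 + t) (X(t) = (t² + t*(7 + t)) + 12 = 12 + t² + t*(7 + t))
X(p(C(4, -4)))*(-506) + 529 = (12 + 2*(1/4)² + 7/4)*(-506) + 529 = (12 + 2*(¼)² + 7*(¼))*(-506) + 529 = (12 + 2*(1/16) + 7/4)*(-506) + 529 = (12 + ⅛ + 7/4)*(-506) + 529 = (111/8)*(-506) + 529 = -28083/4 + 529 = -25967/4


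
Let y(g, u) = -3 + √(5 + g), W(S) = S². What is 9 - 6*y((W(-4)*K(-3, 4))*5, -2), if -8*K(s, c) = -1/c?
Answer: 27 - 3*√30 ≈ 10.568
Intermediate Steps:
K(s, c) = 1/(8*c) (K(s, c) = -(-1)/(8*c) = 1/(8*c))
9 - 6*y((W(-4)*K(-3, 4))*5, -2) = 9 - 6*(-3 + √(5 + ((-4)²*((⅛)/4))*5)) = 9 - 6*(-3 + √(5 + (16*((⅛)*(¼)))*5)) = 9 - 6*(-3 + √(5 + (16*(1/32))*5)) = 9 - 6*(-3 + √(5 + (½)*5)) = 9 - 6*(-3 + √(5 + 5/2)) = 9 - 6*(-3 + √(15/2)) = 9 - 6*(-3 + √30/2) = 9 + (18 - 3*√30) = 27 - 3*√30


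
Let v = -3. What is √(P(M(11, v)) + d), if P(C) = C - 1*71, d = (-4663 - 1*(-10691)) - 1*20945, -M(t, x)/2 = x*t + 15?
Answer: 2*I*√3738 ≈ 122.28*I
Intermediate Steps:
M(t, x) = -30 - 2*t*x (M(t, x) = -2*(x*t + 15) = -2*(t*x + 15) = -2*(15 + t*x) = -30 - 2*t*x)
d = -14917 (d = (-4663 + 10691) - 20945 = 6028 - 20945 = -14917)
P(C) = -71 + C (P(C) = C - 71 = -71 + C)
√(P(M(11, v)) + d) = √((-71 + (-30 - 2*11*(-3))) - 14917) = √((-71 + (-30 + 66)) - 14917) = √((-71 + 36) - 14917) = √(-35 - 14917) = √(-14952) = 2*I*√3738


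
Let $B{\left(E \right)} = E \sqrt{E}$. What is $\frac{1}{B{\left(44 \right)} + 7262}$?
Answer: $\frac{3631}{26325730} - \frac{22 \sqrt{11}}{13162865} \approx 0.00013238$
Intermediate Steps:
$B{\left(E \right)} = E^{\frac{3}{2}}$
$\frac{1}{B{\left(44 \right)} + 7262} = \frac{1}{44^{\frac{3}{2}} + 7262} = \frac{1}{88 \sqrt{11} + 7262} = \frac{1}{7262 + 88 \sqrt{11}}$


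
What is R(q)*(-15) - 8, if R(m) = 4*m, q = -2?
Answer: 112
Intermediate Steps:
R(q)*(-15) - 8 = (4*(-2))*(-15) - 8 = -8*(-15) - 8 = 120 - 8 = 112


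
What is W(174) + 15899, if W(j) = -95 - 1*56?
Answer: 15748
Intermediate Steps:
W(j) = -151 (W(j) = -95 - 56 = -151)
W(174) + 15899 = -151 + 15899 = 15748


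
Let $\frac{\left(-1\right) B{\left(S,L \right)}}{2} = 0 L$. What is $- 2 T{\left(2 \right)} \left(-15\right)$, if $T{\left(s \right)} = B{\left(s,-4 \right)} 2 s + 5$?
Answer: $150$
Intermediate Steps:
$B{\left(S,L \right)} = 0$ ($B{\left(S,L \right)} = - 2 \cdot 0 L = \left(-2\right) 0 = 0$)
$T{\left(s \right)} = 5$ ($T{\left(s \right)} = 0 \cdot 2 s + 5 = 0 s + 5 = 0 + 5 = 5$)
$- 2 T{\left(2 \right)} \left(-15\right) = \left(-2\right) 5 \left(-15\right) = \left(-10\right) \left(-15\right) = 150$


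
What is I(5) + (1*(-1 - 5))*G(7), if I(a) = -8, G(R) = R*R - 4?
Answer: -278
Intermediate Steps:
G(R) = -4 + R² (G(R) = R² - 4 = -4 + R²)
I(5) + (1*(-1 - 5))*G(7) = -8 + (1*(-1 - 5))*(-4 + 7²) = -8 + (1*(-6))*(-4 + 49) = -8 - 6*45 = -8 - 270 = -278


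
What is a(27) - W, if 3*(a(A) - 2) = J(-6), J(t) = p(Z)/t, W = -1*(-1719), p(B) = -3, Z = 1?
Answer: -10301/6 ≈ -1716.8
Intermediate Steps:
W = 1719
J(t) = -3/t
a(A) = 13/6 (a(A) = 2 + (-3/(-6))/3 = 2 + (-3*(-⅙))/3 = 2 + (⅓)*(½) = 2 + ⅙ = 13/6)
a(27) - W = 13/6 - 1*1719 = 13/6 - 1719 = -10301/6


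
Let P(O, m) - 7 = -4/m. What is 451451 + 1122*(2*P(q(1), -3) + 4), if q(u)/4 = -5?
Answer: 474639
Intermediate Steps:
q(u) = -20 (q(u) = 4*(-5) = -20)
P(O, m) = 7 - 4/m
451451 + 1122*(2*P(q(1), -3) + 4) = 451451 + 1122*(2*(7 - 4/(-3)) + 4) = 451451 + 1122*(2*(7 - 4*(-1/3)) + 4) = 451451 + 1122*(2*(7 + 4/3) + 4) = 451451 + 1122*(2*(25/3) + 4) = 451451 + 1122*(50/3 + 4) = 451451 + 1122*(62/3) = 451451 + 23188 = 474639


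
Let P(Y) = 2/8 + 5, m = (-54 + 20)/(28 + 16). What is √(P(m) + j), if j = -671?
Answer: I*√2663/2 ≈ 25.802*I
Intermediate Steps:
m = -17/22 (m = -34/44 = -34*1/44 = -17/22 ≈ -0.77273)
P(Y) = 21/4 (P(Y) = 2*(⅛) + 5 = ¼ + 5 = 21/4)
√(P(m) + j) = √(21/4 - 671) = √(-2663/4) = I*√2663/2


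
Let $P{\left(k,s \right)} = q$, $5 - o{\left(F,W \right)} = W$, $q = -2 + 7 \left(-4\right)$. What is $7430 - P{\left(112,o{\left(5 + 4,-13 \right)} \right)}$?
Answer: $7460$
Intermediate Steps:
$q = -30$ ($q = -2 - 28 = -30$)
$o{\left(F,W \right)} = 5 - W$
$P{\left(k,s \right)} = -30$
$7430 - P{\left(112,o{\left(5 + 4,-13 \right)} \right)} = 7430 - -30 = 7430 + 30 = 7460$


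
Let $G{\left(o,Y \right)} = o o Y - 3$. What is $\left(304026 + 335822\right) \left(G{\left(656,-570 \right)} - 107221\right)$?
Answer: $-157017895550912$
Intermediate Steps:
$G{\left(o,Y \right)} = -3 + Y o^{2}$ ($G{\left(o,Y \right)} = o^{2} Y - 3 = Y o^{2} - 3 = -3 + Y o^{2}$)
$\left(304026 + 335822\right) \left(G{\left(656,-570 \right)} - 107221\right) = \left(304026 + 335822\right) \left(\left(-3 - 570 \cdot 656^{2}\right) - 107221\right) = 639848 \left(\left(-3 - 245291520\right) - 107221\right) = 639848 \left(-245291523 - 107221\right) = 639848 \left(-245398744\right) = -157017895550912$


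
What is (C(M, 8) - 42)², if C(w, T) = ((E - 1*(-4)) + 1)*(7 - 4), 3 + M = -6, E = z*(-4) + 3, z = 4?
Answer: 4356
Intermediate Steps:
E = -13 (E = 4*(-4) + 3 = -16 + 3 = -13)
M = -9 (M = -3 - 6 = -9)
C(w, T) = -24 (C(w, T) = ((-13 - 1*(-4)) + 1)*(7 - 4) = ((-13 + 4) + 1)*3 = (-9 + 1)*3 = -8*3 = -24)
(C(M, 8) - 42)² = (-24 - 42)² = (-66)² = 4356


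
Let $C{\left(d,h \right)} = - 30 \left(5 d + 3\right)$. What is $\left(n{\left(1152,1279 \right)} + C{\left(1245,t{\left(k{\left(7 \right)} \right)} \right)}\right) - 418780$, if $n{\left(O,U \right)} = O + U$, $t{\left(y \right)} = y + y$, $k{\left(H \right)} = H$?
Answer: $-603189$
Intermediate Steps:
$t{\left(y \right)} = 2 y$
$C{\left(d,h \right)} = -90 - 150 d$ ($C{\left(d,h \right)} = - 30 \left(3 + 5 d\right) = -90 - 150 d$)
$\left(n{\left(1152,1279 \right)} + C{\left(1245,t{\left(k{\left(7 \right)} \right)} \right)}\right) - 418780 = \left(\left(1152 + 1279\right) - 186840\right) - 418780 = \left(2431 - 186840\right) - 418780 = -184409 - 418780 = -603189$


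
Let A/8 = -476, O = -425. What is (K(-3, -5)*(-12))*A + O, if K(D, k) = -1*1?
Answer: -46121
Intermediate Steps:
K(D, k) = -1
A = -3808 (A = 8*(-476) = -3808)
(K(-3, -5)*(-12))*A + O = -1*(-12)*(-3808) - 425 = 12*(-3808) - 425 = -45696 - 425 = -46121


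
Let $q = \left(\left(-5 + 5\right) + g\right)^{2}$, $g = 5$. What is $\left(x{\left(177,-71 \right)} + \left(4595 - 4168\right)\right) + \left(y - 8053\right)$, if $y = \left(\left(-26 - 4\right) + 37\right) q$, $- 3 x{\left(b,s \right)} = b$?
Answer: $-7510$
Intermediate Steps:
$x{\left(b,s \right)} = - \frac{b}{3}$
$q = 25$ ($q = \left(\left(-5 + 5\right) + 5\right)^{2} = \left(0 + 5\right)^{2} = 5^{2} = 25$)
$y = 175$ ($y = \left(\left(-26 - 4\right) + 37\right) 25 = \left(-30 + 37\right) 25 = 7 \cdot 25 = 175$)
$\left(x{\left(177,-71 \right)} + \left(4595 - 4168\right)\right) + \left(y - 8053\right) = \left(\left(- \frac{1}{3}\right) 177 + \left(4595 - 4168\right)\right) + \left(175 - 8053\right) = \left(-59 + 427\right) - 7878 = 368 - 7878 = -7510$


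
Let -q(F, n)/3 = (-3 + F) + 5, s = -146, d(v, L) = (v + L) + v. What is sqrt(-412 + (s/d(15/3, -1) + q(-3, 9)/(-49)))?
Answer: I*sqrt(188873)/21 ≈ 20.695*I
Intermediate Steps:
d(v, L) = L + 2*v (d(v, L) = (L + v) + v = L + 2*v)
q(F, n) = -6 - 3*F (q(F, n) = -3*((-3 + F) + 5) = -3*(2 + F) = -6 - 3*F)
sqrt(-412 + (s/d(15/3, -1) + q(-3, 9)/(-49))) = sqrt(-412 + (-146/(-1 + 2*(15/3)) + (-6 - 3*(-3))/(-49))) = sqrt(-412 + (-146/(-1 + 2*(15*(1/3))) + (-6 + 9)*(-1/49))) = sqrt(-412 + (-146/(-1 + 2*5) + 3*(-1/49))) = sqrt(-412 + (-146/(-1 + 10) - 3/49)) = sqrt(-412 + (-146/9 - 3/49)) = sqrt(-412 - 7181/441) = sqrt(-188873/441) = I*sqrt(188873)/21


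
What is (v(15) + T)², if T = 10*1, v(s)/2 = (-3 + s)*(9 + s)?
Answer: 343396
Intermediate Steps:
v(s) = 2*(-3 + s)*(9 + s) (v(s) = 2*((-3 + s)*(9 + s)) = 2*(-3 + s)*(9 + s))
T = 10
(v(15) + T)² = ((-54 + 2*15² + 12*15) + 10)² = ((-54 + 2*225 + 180) + 10)² = ((-54 + 450 + 180) + 10)² = (576 + 10)² = 586² = 343396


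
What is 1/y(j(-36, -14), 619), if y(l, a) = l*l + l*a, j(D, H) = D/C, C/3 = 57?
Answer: -361/47028 ≈ -0.0076763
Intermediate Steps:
C = 171 (C = 3*57 = 171)
j(D, H) = D/171
y(l, a) = l² + a*l
1/y(j(-36, -14), 619) = 1/(((1/171)*(-36))*(619 + (1/171)*(-36))) = 1/(-4*(619 - 4/19)/19) = 1/(-4/19*11757/19) = 1/(-47028/361) = -361/47028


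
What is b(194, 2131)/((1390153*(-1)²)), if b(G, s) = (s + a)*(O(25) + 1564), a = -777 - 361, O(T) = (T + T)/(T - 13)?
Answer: 3114379/2780306 ≈ 1.1202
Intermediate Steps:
O(T) = 2*T/(-13 + T) (O(T) = (2*T)/(-13 + T) = 2*T/(-13 + T))
a = -1138
b(G, s) = -5353721/3 + 9409*s/6 (b(G, s) = (s - 1138)*(2*25/(-13 + 25) + 1564) = (-1138 + s)*(2*25/12 + 1564) = (-1138 + s)*(2*25*(1/12) + 1564) = (-1138 + s)*(25/6 + 1564) = (-1138 + s)*(9409/6) = -5353721/3 + 9409*s/6)
b(194, 2131)/((1390153*(-1)²)) = (-5353721/3 + (9409/6)*2131)/((1390153*(-1)²)) = (-5353721/3 + 20050579/6)/((1390153*1)) = (3114379/2)/1390153 = (3114379/2)*(1/1390153) = 3114379/2780306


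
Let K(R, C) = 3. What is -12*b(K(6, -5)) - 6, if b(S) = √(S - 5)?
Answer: -6 - 12*I*√2 ≈ -6.0 - 16.971*I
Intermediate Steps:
b(S) = √(-5 + S)
-12*b(K(6, -5)) - 6 = -12*√(-5 + 3) - 6 = -12*I*√2 - 6 = -6 - 12*I*√2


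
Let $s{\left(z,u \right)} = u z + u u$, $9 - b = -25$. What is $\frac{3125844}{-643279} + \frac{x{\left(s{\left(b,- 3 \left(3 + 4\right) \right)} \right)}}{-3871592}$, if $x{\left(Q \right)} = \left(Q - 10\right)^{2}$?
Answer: $- \frac{12153512195479}{2490513830168} \approx -4.8799$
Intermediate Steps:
$b = 34$ ($b = 9 - -25 = 9 + 25 = 34$)
$s{\left(z,u \right)} = u^{2} + u z$ ($s{\left(z,u \right)} = u z + u^{2} = u^{2} + u z$)
$x{\left(Q \right)} = \left(-10 + Q\right)^{2}$ ($x{\left(Q \right)} = \left(Q - 10\right)^{2} = \left(-10 + Q\right)^{2}$)
$\frac{3125844}{-643279} + \frac{x{\left(s{\left(b,- 3 \left(3 + 4\right) \right)} \right)}}{-3871592} = \frac{3125844}{-643279} + \frac{\left(-10 + - 3 \left(3 + 4\right) \left(- 3 \left(3 + 4\right) + 34\right)\right)^{2}}{-3871592} = 3125844 \left(- \frac{1}{643279}\right) + \left(-10 + \left(-3\right) 7 \left(\left(-3\right) 7 + 34\right)\right)^{2} \left(- \frac{1}{3871592}\right) = - \frac{3125844}{643279} + \left(-10 - 21 \left(-21 + 34\right)\right)^{2} \left(- \frac{1}{3871592}\right) = - \frac{3125844}{643279} + \left(-10 - 273\right)^{2} \left(- \frac{1}{3871592}\right) = - \frac{3125844}{643279} + \left(-283\right)^{2} \left(- \frac{1}{3871592}\right) = - \frac{3125844}{643279} + 80089 \left(- \frac{1}{3871592}\right) = - \frac{3125844}{643279} - \frac{80089}{3871592} = - \frac{12153512195479}{2490513830168}$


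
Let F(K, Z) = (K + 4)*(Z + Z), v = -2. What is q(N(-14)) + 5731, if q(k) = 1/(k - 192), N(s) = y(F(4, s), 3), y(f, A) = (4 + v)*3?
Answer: 1065965/186 ≈ 5731.0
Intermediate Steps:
F(K, Z) = 2*Z*(4 + K) (F(K, Z) = (4 + K)*(2*Z) = 2*Z*(4 + K))
y(f, A) = 6 (y(f, A) = (4 - 2)*3 = 2*3 = 6)
N(s) = 6
q(k) = 1/(-192 + k)
q(N(-14)) + 5731 = 1/(-192 + 6) + 5731 = 1/(-186) + 5731 = -1/186 + 5731 = 1065965/186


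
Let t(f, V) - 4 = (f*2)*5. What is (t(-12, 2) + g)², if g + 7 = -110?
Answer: 54289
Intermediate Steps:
g = -117 (g = -7 - 110 = -117)
t(f, V) = 4 + 10*f (t(f, V) = 4 + (f*2)*5 = 4 + (2*f)*5 = 4 + 10*f)
(t(-12, 2) + g)² = ((4 + 10*(-12)) - 117)² = ((4 - 120) - 117)² = (-116 - 117)² = (-233)² = 54289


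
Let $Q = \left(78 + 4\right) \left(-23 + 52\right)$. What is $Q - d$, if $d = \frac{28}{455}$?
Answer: $\frac{154566}{65} \approx 2377.9$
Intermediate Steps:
$d = \frac{4}{65}$ ($d = 28 \cdot \frac{1}{455} = \frac{4}{65} \approx 0.061538$)
$Q = 2378$ ($Q = 82 \cdot 29 = 2378$)
$Q - d = 2378 - \frac{4}{65} = \frac{154566}{65}$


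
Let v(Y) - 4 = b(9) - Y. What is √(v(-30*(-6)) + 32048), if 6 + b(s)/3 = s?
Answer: √31881 ≈ 178.55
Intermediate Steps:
b(s) = -18 + 3*s
v(Y) = 13 - Y (v(Y) = 4 + ((-18 + 3*9) - Y) = 4 + ((-18 + 27) - Y) = 4 + (9 - Y) = 13 - Y)
√(v(-30*(-6)) + 32048) = √((13 - (-30)*(-6)) + 32048) = √((13 - 1*180) + 32048) = √((13 - 180) + 32048) = √(-167 + 32048) = √31881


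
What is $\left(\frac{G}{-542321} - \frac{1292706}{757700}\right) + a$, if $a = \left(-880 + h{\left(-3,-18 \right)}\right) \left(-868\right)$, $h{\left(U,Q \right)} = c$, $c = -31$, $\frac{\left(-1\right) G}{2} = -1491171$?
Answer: $\frac{162464267996943787}{205458310850} \approx 7.9074 \cdot 10^{5}$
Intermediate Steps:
$G = 2982342$ ($G = \left(-2\right) \left(-1491171\right) = 2982342$)
$h{\left(U,Q \right)} = -31$
$a = 790748$ ($a = \left(-880 - 31\right) \left(-868\right) = \left(-911\right) \left(-868\right) = 790748$)
$\left(\frac{G}{-542321} - \frac{1292706}{757700}\right) + a = \left(\frac{2982342}{-542321} - \frac{1292706}{757700}\right) + 790748 = \left(2982342 \left(- \frac{1}{542321}\right) - \frac{646353}{378850}\right) + 790748 = \left(- \frac{2982342}{542321} - \frac{646353}{378850}\right) + 790748 = - \frac{1480391072013}{205458310850} + 790748 = \frac{162464267996943787}{205458310850}$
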